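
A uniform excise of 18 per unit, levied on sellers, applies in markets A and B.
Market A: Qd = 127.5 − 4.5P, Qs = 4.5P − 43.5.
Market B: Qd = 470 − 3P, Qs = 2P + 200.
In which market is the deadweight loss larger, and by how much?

Market A, by 170.1.

Market A: pre-tax P* = 19, Q* = 42; post-tax Q = 1.5; deadweight loss = 364.5.
Market B: pre-tax P* = 54, Q* = 308; post-tax Q = 286.4; deadweight loss = 194.4.
Difference: 364.5 vs 194.4 → market A is larger by 170.1.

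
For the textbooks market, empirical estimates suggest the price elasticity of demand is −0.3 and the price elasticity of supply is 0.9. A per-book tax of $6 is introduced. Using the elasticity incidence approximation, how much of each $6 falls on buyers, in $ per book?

Buyers bear ≈ $4.5 per book.

Incidence ratio: buyers' share ≈ εs / (εs + |εd|) = 0.9 / (0.9 + 0.3) = 0.75.
So buyers bear ≈ 0.75 × $6 = $4.5; sellers bear $1.5.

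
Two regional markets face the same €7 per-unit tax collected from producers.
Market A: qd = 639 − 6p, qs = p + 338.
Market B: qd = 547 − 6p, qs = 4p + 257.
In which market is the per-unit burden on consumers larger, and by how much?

Market B, by €1.8.

Market A: pre-tax p* = €43, q* = 381; post-tax q = 375; per-unit burden on consumers = €1.
Market B: pre-tax p* = €29, q* = 373; post-tax q = 356.2; per-unit burden on consumers = €2.8.
Difference: €1 vs €2.8 → market B is larger by €1.8.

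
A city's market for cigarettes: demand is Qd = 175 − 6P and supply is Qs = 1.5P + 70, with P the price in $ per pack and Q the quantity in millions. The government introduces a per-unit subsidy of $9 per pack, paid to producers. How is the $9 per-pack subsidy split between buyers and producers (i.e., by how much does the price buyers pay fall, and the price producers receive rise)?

Buyers gain $1.8 per pack; producers gain $7.2 per pack.

Before the subsidy: set 175 − 6P = 1.5P + 70 → P* = $14, Q* = 91.
With a per-unit subsidy paid to producers, each receives P + 9 per unit sold, so supply becomes Qs = 1.5(P + 9) + 70.
Solving gives Q = 101.8 with buyers paying $12.2 and producers receiving $21.2 (the $9 wedge).
Gain to buyers: $1.8; to producers: $7.2. (They sum to $9.)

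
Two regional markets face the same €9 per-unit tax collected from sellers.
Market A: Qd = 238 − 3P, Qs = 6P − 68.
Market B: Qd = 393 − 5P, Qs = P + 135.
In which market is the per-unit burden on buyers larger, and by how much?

Market A, by €4.5.

Market A: pre-tax P* = €34, Q* = 136; post-tax Q = 118; per-unit burden on buyers = €6.
Market B: pre-tax P* = €43, Q* = 178; post-tax Q = 170.5; per-unit burden on buyers = €1.5.
Difference: €6 vs €1.5 → market A is larger by €4.5.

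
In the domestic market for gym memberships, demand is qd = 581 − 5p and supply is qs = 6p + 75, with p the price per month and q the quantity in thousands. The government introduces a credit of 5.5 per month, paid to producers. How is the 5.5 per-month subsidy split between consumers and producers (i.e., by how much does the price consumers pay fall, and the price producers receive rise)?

Consumers gain 3 per month; producers gain 2.5 per month.

Without the subsidy, 581 − 5p = 6p + 75 gives 11p = 506, so p* = 46 and q* = 351.
With a per-unit subsidy paid to producers, each receives p + 5.5 per unit sold, so supply becomes qs = 6(p + 5.5) + 75.
Solving gives q = 366 with consumers paying 43 and producers receiving 48.5 (the 5.5 wedge).
Gain to consumers: 3; to producers: 2.5. (They sum to 5.5.)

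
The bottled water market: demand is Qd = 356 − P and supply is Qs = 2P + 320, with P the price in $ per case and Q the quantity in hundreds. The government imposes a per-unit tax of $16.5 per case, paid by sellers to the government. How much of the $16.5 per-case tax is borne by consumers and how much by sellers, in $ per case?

Before the tax: set 356 − P = 2P + 320 → P* = $12, Q* = 344.
With the tax collected from sellers, supply shifts: Qs = 2(P − 16.5) + 320.
New equilibrium: consumers pay $23, sellers receive $6.5, Q = 333. (Wedge: Pb − Ps = 16.5.)
Burden on consumers: $11; on sellers: $5.5. (They sum to $16.5.)

Consumers bear $11 per case; sellers bear $5.5 per case.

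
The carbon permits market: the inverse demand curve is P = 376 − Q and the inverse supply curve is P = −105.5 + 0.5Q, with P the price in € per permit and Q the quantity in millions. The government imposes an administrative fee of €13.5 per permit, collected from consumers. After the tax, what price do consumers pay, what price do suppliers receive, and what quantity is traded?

Rewrite in direct form: Qd = 376 − P and Qs = 2P + 211.
Without the tax, 376 − P = 2P + 211 gives 3P = 165, so P* = €55 and Q* = 321.
With the tax collected from consumers, demand (in seller-price terms) shifts: Qd = 376 − (P + 13.5).
Solving gives Q = 312 with consumers paying €64 and suppliers receiving €50.5 (the €13.5 wedge).

Consumers pay €64; suppliers receive €50.5; quantity = 312.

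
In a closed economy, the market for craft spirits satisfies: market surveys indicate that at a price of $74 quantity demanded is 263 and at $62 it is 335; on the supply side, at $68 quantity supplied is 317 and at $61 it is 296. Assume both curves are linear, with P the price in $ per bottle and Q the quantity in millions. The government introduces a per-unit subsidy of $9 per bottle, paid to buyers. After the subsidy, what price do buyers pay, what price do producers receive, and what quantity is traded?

Demand slope: (335 − 263)/(62 − 74) = -6, so Qd = 707 − 6P.
Supply slope: (296 − 317)/(61 − 68) = 3, so Qs = 3P + 113.
Before the subsidy: set 707 − 6P = 3P + 113 → P* = $66, Q* = 311.
With a per-unit subsidy paid to buyers, each effectively pays P − 9, so demand becomes Qd = 707 − 6(P − 9).
New equilibrium: buyers pay $63, producers receive $72, Q = 329. (Wedge: Pb − Ps = −9.)

Buyers pay $63; producers receive $72; quantity = 329.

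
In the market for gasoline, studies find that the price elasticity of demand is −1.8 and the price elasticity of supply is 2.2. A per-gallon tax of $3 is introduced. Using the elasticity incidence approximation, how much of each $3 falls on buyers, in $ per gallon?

Buyers bear ≈ $1.65 per gallon.

Incidence ratio: buyers' share ≈ εs / (εs + |εd|) = 2.2 / (2.2 + 1.8) = 0.55.
So buyers bear ≈ 0.55 × $3 = $1.65; sellers bear $1.35.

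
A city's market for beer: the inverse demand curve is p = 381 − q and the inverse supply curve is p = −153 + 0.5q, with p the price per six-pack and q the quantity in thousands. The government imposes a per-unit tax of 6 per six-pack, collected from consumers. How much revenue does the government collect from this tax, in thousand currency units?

Tax revenue = 2112 thousand.

Inverting to q(p) form: qd = 381 − p; qs = 2p + 306.
Before the tax: set 381 − p = 2p + 306 → p* = 25, q* = 356.
With the tax collected from consumers, demand (in seller-price terms) shifts: qd = 381 − (p + 6).
New equilibrium: consumers pay 29, producers receive 23, q = 352. (Wedge: pb − ps = 6.)
Revenue = t · Q = 6 · 352 = 2112.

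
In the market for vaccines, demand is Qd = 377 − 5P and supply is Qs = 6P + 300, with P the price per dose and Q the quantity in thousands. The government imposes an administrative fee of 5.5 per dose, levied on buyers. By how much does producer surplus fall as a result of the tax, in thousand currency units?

Producer surplus falls by 836.25 thousand.

Without the tax, 377 − 5P = 6P + 300 gives 11P = 77, so P* = 7 and Q* = 342.
With the tax collected from buyers, demand (in seller-price terms) shifts: Qd = 377 − 5(P + 5.5).
New equilibrium: buyers pay 10, suppliers receive 4.5, Q = 327. (Wedge: Pb − Ps = 5.5.)
ΔPS is the trapezoid between Q = 327 and Q = 342 of height 2.5: ½ · (342 + 327) · 2.5 = 836.25.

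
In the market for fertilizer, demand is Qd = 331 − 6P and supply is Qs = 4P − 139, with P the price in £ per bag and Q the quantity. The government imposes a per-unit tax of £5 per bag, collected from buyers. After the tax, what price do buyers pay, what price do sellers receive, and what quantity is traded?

Before the tax: set 331 − 6P = 4P − 139 → P* = £47, Q* = 49.
With the tax collected from buyers, demand (in seller-price terms) shifts: Qd = 331 − 6(P + 5).
New equilibrium: buyers pay £49, sellers receive £44, Q = 37. (Wedge: Pb − Ps = 5.)
The less price-elastic side of the market bears the larger share of a per-unit tax.

Buyers pay £49; sellers receive £44; quantity = 37.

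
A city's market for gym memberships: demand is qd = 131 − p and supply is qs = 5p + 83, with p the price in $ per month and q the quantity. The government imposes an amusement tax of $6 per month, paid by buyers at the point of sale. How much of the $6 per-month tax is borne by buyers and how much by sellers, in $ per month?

Buyers bear $5 per month; sellers bear $1 per month.

Without the tax, 131 − p = 5p + 83 gives 6p = 48, so p* = $8 and q* = 123.
With the tax collected from buyers, demand (in seller-price terms) shifts: qd = 131 − (p + 6).
New equilibrium: buyers pay $13, sellers receive $7, q = 118. (Wedge: pb − ps = 6.)
Burden on buyers: $5; on sellers: $1. (They sum to $6.)
The less price-elastic side of the market bears the larger share of a per-unit tax.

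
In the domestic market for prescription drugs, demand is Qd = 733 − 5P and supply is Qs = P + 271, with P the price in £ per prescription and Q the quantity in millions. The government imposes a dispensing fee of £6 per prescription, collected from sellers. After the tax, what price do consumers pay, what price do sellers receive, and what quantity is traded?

Consumers pay £78; sellers receive £72; quantity = 343.

Before the tax: set 733 − 5P = P + 271 → P* = £77, Q* = 348.
With the tax collected from sellers, supply shifts: Qs = (P − 6) + 271.
New equilibrium: consumers pay £78, sellers receive £72, Q = 343. (Wedge: Pb − Ps = 6.)
The less price-elastic side of the market bears the larger share of a per-unit tax.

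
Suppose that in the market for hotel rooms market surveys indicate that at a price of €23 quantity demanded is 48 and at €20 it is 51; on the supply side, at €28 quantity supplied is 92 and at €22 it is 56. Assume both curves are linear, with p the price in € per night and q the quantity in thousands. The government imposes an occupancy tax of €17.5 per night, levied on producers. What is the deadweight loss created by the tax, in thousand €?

Deadweight loss = €131.25 thousand.

Demand slope: (51 − 48)/(20 − 23) = -1, so qd = 71 − p.
Supply slope: (56 − 92)/(22 − 28) = 6, so qs = 6p − 76.
Without the tax, 71 − p = 6p − 76 gives 7p = 147, so p* = €21 and q* = 50.
With the tax collected from producers, supply shifts: qs = 6(p − 17.5) − 76.
New equilibrium: consumers pay €36, producers receive €18.5, q = 35. (Wedge: pb − ps = 17.5.)
Quantity falls by |ΔQ| = |50 − 35| = 15.
DWL = ½ · t · |ΔQ| = ½ · 17.5 · 15 = €131.25.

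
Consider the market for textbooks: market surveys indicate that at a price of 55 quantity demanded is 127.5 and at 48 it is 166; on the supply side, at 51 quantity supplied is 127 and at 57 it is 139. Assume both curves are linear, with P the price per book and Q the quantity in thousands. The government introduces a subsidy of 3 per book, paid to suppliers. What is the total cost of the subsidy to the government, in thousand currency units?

Government outlay = 412.2 thousand.

Demand slope: (166 − 127.5)/(48 − 55) = -5.5, so Qd = 430 − 5.5P.
Supply slope: (139 − 127)/(57 − 51) = 2, so Qs = 2P + 25.
Before the subsidy: set 430 − 5.5P = 2P + 25 → P* = 54, Q* = 133.
With a per-unit subsidy paid to suppliers, each receives P + 3 per unit sold, so supply becomes Qs = 2(P + 3) + 25.
New equilibrium: buyers pay 53.2, suppliers receive 56.2, Q = 137.4. (Wedge: Pb − Ps = −3.)
Outlay = t · Q = 3 · 137.4 = 412.2.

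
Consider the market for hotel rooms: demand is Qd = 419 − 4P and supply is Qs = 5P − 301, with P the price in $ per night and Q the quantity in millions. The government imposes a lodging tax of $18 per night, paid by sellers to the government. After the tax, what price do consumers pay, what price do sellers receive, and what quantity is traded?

Consumers pay $90; sellers receive $72; quantity = 59.

Without the tax, 419 − 4P = 5P − 301 gives 9P = 720, so P* = $80 and Q* = 99.
With the tax collected from sellers, supply shifts: Qs = 5(P − 18) − 301.
Solving gives Q = 59 with consumers paying $90 and sellers receiving $72 (the $18 wedge).
The less price-elastic side of the market bears the larger share of a per-unit tax.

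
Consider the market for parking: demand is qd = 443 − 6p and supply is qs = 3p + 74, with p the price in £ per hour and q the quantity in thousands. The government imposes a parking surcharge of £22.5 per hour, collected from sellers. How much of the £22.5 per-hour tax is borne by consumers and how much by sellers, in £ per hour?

Consumers bear £7.5 per hour; sellers bear £15 per hour.

Without the tax, 443 − 6p = 3p + 74 gives 9p = 369, so p* = £41 and q* = 197.
With the tax collected from sellers, supply shifts: qs = 3(p − 22.5) + 74.
Solving gives q = 152 with consumers paying £48.5 and sellers receiving £26 (the £22.5 wedge).
Burden on consumers: £7.5; on sellers: £15. (They sum to £22.5.)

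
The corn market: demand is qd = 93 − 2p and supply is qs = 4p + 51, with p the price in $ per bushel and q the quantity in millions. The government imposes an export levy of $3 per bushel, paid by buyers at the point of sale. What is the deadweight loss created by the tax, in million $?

Deadweight loss = $6 million.

Without the tax, 93 − 2p = 4p + 51 gives 6p = 42, so p* = $7 and q* = 79.
With the tax collected from buyers, demand (in seller-price terms) shifts: qd = 93 − 2(p + 3).
New equilibrium: buyers pay $9, sellers receive $6, q = 75. (Wedge: pb − ps = 3.)
Quantity falls by |ΔQ| = |79 − 75| = 4.
DWL = ½ · t · |ΔQ| = ½ · 3 · 4 = $6.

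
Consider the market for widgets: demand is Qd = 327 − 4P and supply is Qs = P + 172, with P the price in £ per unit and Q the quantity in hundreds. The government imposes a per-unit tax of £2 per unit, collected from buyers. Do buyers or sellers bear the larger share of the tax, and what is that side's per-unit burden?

Before the tax: set 327 − 4P = P + 172 → P* = £31, Q* = 203.
With the tax collected from buyers, demand (in seller-price terms) shifts: Qd = 327 − 4(P + 2).
Solving gives Q = 201.4 with buyers paying £31.4 and sellers receiving £29.4 (the £2 wedge).
Per-unit burden: buyers £0.4, sellers £1.6.
Sellers take the larger share because supply is less price-elastic here (demand slope 4 vs supply slope 1).
The less price-elastic side of the market bears the larger share of a per-unit tax.

Sellers bear the larger share: £1.6 per unit.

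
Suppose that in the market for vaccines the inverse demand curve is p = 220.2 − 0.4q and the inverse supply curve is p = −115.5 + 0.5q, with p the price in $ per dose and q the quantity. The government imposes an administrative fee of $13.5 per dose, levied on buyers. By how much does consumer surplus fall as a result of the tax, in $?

Rewrite in direct form: qd = 550.5 − 2.5p and qs = 2p + 231.
Before the tax: set 550.5 − 2.5p = 2p + 231 → p* = $71, q* = 373.
With the tax collected from buyers, demand (in seller-price terms) shifts: qd = 550.5 − 2.5(p + 13.5).
Solving gives q = 358 with buyers paying $77 and sellers receiving $63.5 (the $13.5 wedge).
ΔCS is the trapezoid between Q = 358 and Q = 373 of height $6: ½ · (373 + 358) · 6 = $2193.

Consumer surplus falls by $2193.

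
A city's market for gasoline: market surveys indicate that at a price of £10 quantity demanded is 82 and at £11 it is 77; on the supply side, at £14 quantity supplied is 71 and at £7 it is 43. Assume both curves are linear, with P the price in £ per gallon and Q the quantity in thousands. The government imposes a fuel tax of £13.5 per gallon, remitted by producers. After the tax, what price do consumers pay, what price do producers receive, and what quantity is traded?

Demand slope: (77 − 82)/(11 − 10) = -5, so Qd = 132 − 5P.
Supply slope: (43 − 71)/(7 − 14) = 4, so Qs = 4P + 15.
Before the tax: set 132 − 5P = 4P + 15 → P* = £13, Q* = 67.
With the tax collected from producers, supply shifts: Qs = 4(P − 13.5) + 15.
New equilibrium: consumers pay £19, producers receive £5.5, Q = 37. (Wedge: Pb − Ps = 13.5.)

Consumers pay £19; producers receive £5.5; quantity = 37.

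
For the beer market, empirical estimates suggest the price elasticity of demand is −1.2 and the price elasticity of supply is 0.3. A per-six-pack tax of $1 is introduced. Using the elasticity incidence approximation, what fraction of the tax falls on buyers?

Buyers' share ≈ 0.2.

Incidence ratio: buyers' share ≈ εs / (εs + |εd|) = 0.3 / (0.3 + 1.2) = 0.2.
Supply is the less elastic side, so buyers bear the smaller share.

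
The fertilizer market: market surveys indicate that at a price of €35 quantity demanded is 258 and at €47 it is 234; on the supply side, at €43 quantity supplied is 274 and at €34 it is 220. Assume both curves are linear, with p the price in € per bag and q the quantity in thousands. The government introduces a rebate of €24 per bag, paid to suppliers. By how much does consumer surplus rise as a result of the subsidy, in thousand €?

Consumer surplus rises by €4824 thousand.

Demand slope: (234 − 258)/(47 − 35) = -2, so qd = 328 − 2p.
Supply slope: (220 − 274)/(34 − 43) = 6, so qs = 6p + 16.
Before the subsidy: set 328 − 2p = 6p + 16 → p* = €39, q* = 250.
With a per-unit subsidy paid to suppliers, each receives p + 24 per unit sold, so supply becomes qs = 6(p + 24) + 16.
Solving gives q = 286 with consumers paying €21 and suppliers receiving €45 (the €24 wedge).
ΔCS is the trapezoid between Q = 286 and Q = 250 of height €18: ½ · (250 + 286) · 18 = €4824.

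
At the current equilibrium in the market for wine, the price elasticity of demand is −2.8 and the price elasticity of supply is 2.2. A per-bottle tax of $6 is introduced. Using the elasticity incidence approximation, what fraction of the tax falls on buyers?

Buyers' share ≈ 0.44.

Incidence ratio: buyers' share ≈ εs / (εs + |εd|) = 2.2 / (2.2 + 2.8) = 0.44.
Supply is the less elastic side, so buyers bear the smaller share.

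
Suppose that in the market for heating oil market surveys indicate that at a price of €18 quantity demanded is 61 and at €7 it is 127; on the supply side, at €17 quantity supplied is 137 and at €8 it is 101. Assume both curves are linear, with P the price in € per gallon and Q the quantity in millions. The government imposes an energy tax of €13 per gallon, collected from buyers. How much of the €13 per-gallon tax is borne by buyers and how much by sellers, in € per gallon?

Buyers bear €5.2 per gallon; sellers bear €7.8 per gallon.

Demand slope: (127 − 61)/(7 − 18) = -6, so Qd = 169 − 6P.
Supply slope: (101 − 137)/(8 − 17) = 4, so Qs = 4P + 69.
Before the tax: set 169 − 6P = 4P + 69 → P* = €10, Q* = 109.
With the tax collected from buyers, demand (in seller-price terms) shifts: Qd = 169 − 6(P + 13).
Solving gives Q = 77.8 with buyers paying €15.2 and sellers receiving €2.2 (the €13 wedge).
Burden on buyers: €5.2; on sellers: €7.8. (They sum to €13.)
The less price-elastic side of the market bears the larger share of a per-unit tax.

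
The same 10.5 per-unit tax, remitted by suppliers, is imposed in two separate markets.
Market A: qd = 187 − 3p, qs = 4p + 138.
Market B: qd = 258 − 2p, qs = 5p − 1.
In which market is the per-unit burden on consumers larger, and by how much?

Market B, by 1.5.

Market A: pre-tax p* = 7, q* = 166; post-tax q = 148; per-unit burden on consumers = 6.
Market B: pre-tax p* = 37, q* = 184; post-tax q = 169; per-unit burden on consumers = 7.5.
Difference: 6 vs 7.5 → market B is larger by 1.5.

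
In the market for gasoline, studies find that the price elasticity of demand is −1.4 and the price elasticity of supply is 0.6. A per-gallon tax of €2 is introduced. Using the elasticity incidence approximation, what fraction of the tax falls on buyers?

Incidence ratio: buyers' share ≈ εs / (εs + |εd|) = 0.6 / (0.6 + 1.4) = 0.3.
Supply is the less elastic side, so buyers bear the smaller share.

Buyers' share ≈ 0.3.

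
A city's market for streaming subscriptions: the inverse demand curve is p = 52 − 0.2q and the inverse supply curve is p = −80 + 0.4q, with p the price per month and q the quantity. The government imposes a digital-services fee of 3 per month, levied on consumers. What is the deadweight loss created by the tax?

Rewrite in direct form: qd = 260 − 5p and qs = 2.5p + 200.
Without the tax, 260 − 5p = 2.5p + 200 gives 7.5p = 60, so p* = 8 and q* = 220.
With the tax collected from consumers, demand (in seller-price terms) shifts: qd = 260 − 5(p + 3).
Solving gives q = 215 with consumers paying 9 and producers receiving 6 (the 3 wedge).
Quantity falls by |ΔQ| = |220 − 215| = 5.
DWL = ½ · t · |ΔQ| = ½ · 3 · 5 = 7.5.

Deadweight loss = 7.5.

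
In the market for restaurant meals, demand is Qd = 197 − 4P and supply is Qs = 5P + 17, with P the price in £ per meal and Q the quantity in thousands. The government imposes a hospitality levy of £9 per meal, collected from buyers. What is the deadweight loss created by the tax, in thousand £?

Without the tax, 197 − 4P = 5P + 17 gives 9P = 180, so P* = £20 and Q* = 117.
With the tax collected from buyers, demand (in seller-price terms) shifts: Qd = 197 − 4(P + 9).
New equilibrium: buyers pay £25, sellers receive £16, Q = 97. (Wedge: Pb − Ps = 9.)
Quantity falls by |ΔQ| = |117 − 97| = 20.
DWL = ½ · t · |ΔQ| = ½ · 9 · 20 = £90.

Deadweight loss = £90 thousand.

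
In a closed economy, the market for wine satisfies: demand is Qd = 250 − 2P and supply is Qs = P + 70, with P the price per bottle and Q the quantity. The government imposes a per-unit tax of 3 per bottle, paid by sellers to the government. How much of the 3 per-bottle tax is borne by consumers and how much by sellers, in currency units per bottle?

Consumers bear 1 per bottle; sellers bear 2 per bottle.

Before the tax: set 250 − 2P = P + 70 → P* = 60, Q* = 130.
With the tax collected from sellers, supply shifts: Qs = (P − 3) + 70.
Solving gives Q = 128 with consumers paying 61 and sellers receiving 58 (the 3 wedge).
Burden on consumers: 1; on sellers: 2. (They sum to 3.)
The less price-elastic side of the market bears the larger share of a per-unit tax.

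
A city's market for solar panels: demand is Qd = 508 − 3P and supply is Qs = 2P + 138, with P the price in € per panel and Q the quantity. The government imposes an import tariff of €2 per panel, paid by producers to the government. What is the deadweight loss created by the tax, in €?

Before the tax: set 508 − 3P = 2P + 138 → P* = €74, Q* = 286.
With the tax collected from producers, supply shifts: Qs = 2(P − 2) + 138.
Solving gives Q = 283.6 with consumers paying €74.8 and producers receiving €72.8 (the €2 wedge).
Quantity falls by |ΔQ| = |286 − 283.6| = 2.4.
DWL = ½ · t · |ΔQ| = ½ · 2 · 2.4 = €2.4.

Deadweight loss = €2.4.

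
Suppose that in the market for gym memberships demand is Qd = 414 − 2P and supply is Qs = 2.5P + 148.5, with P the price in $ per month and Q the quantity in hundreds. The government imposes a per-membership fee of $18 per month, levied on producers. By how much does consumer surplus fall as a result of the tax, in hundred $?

Without the tax, 414 − 2P = 2.5P + 148.5 gives 4.5P = 265.5, so P* = $59 and Q* = 296.
With the tax collected from producers, supply shifts: Qs = 2.5(P − 18) + 148.5.
Solving gives Q = 276 with consumers paying $69 and producers receiving $51 (the $18 wedge).
ΔCS is the trapezoid between Q = 276 and Q = 296 of height $10: ½ · (296 + 276) · 10 = $2860.

Consumer surplus falls by $2860 hundred.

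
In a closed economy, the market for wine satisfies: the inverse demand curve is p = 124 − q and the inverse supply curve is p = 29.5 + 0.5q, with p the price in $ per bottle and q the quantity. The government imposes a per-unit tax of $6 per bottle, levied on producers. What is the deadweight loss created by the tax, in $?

Deadweight loss = $12.

Rewrite in direct form: qd = 124 − p and qs = 2p − 59.
Without the tax, 124 − p = 2p − 59 gives 3p = 183, so p* = $61 and q* = 63.
With the tax collected from producers, supply shifts: qs = 2(p − 6) − 59.
Solving gives q = 59 with buyers paying $65 and producers receiving $59 (the $6 wedge).
Quantity falls by |ΔQ| = |63 − 59| = 4.
DWL = ½ · t · |ΔQ| = ½ · 6 · 4 = $12.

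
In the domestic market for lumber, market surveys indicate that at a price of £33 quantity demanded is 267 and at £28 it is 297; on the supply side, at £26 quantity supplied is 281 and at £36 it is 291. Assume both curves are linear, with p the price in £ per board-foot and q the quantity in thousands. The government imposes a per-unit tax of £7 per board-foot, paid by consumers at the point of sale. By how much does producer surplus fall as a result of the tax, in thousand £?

Demand slope: (297 − 267)/(28 − 33) = -6, so qd = 465 − 6p.
Supply slope: (291 − 281)/(36 − 26) = 1, so qs = p + 255.
Without the tax, 465 − 6p = p + 255 gives 7p = 210, so p* = £30 and q* = 285.
With the tax collected from consumers, demand (in seller-price terms) shifts: qd = 465 − 6(p + 7).
Solving gives q = 279 with consumers paying £31 and suppliers receiving £24 (the £7 wedge).
ΔPS is the trapezoid between Q = 279 and Q = 285 of height £6: ½ · (285 + 279) · 6 = £1692.

Producer surplus falls by £1692 thousand.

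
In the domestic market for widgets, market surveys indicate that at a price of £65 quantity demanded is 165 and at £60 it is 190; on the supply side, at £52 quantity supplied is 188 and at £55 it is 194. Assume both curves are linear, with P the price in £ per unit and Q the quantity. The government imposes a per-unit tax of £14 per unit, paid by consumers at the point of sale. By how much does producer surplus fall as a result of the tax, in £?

Demand slope: (190 − 165)/(60 − 65) = -5, so Qd = 490 − 5P.
Supply slope: (194 − 188)/(55 − 52) = 2, so Qs = 2P + 84.
Before the tax: set 490 − 5P = 2P + 84 → P* = £58, Q* = 200.
With the tax collected from consumers, demand (in seller-price terms) shifts: Qd = 490 − 5(P + 14).
New equilibrium: consumers pay £62, suppliers receive £48, Q = 180. (Wedge: Pb − Ps = 14.)
ΔPS is the trapezoid between Q = 180 and Q = 200 of height £10: ½ · (200 + 180) · 10 = £1900.

Producer surplus falls by £1900.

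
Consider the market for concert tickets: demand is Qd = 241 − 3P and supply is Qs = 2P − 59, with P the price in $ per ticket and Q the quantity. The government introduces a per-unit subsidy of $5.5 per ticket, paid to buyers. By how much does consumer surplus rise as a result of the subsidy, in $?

Before the subsidy: set 241 − 3P = 2P − 59 → P* = $60, Q* = 61.
With a per-unit subsidy paid to buyers, each effectively pays P − 5.5, so demand becomes Qd = 241 − 3(P − 5.5).
Solving gives Q = 67.6 with buyers paying $57.8 and sellers receiving $63.3 (the $5.5 wedge).
ΔCS is the trapezoid between Q = 67.6 and Q = 61 of height $2.2: ½ · (61 + 67.6) · 2.2 = $141.46.

Consumer surplus rises by $141.46.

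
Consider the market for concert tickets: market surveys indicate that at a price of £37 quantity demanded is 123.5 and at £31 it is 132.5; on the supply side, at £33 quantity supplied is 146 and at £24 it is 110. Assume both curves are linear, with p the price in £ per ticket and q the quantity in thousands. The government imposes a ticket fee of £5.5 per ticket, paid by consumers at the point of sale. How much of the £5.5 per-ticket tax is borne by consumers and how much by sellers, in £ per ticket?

Demand slope: (132.5 − 123.5)/(31 − 37) = -1.5, so qd = 179 − 1.5p.
Supply slope: (110 − 146)/(24 − 33) = 4, so qs = 4p + 14.
Before the tax: set 179 − 1.5p = 4p + 14 → p* = £30, q* = 134.
With the tax collected from consumers, demand (in seller-price terms) shifts: qd = 179 − 1.5(p + 5.5).
New equilibrium: consumers pay £34, sellers receive £28.5, q = 128. (Wedge: pb − ps = 5.5.)
Burden on consumers: £4; on sellers: £1.5. (They sum to £5.5.)

Consumers bear £4 per ticket; sellers bear £1.5 per ticket.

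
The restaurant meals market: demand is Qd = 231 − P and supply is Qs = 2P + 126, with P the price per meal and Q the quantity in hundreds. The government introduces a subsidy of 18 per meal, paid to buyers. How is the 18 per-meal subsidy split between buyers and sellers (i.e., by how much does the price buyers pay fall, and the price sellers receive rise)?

Buyers gain 12 per meal; sellers gain 6 per meal.

Without the subsidy, 231 − P = 2P + 126 gives 3P = 105, so P* = 35 and Q* = 196.
With a per-unit subsidy paid to buyers, each effectively pays P − 18, so demand becomes Qd = 231 − (P − 18).
Solving gives Q = 208 with buyers paying 23 and sellers receiving 41 (the 18 wedge).
Gain to buyers: 12; to sellers: 6. (They sum to 18.)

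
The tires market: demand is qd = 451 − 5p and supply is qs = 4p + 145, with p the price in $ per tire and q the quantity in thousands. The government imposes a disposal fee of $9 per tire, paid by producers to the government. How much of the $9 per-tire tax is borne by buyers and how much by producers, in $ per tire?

Buyers bear $4 per tire; producers bear $5 per tire.

Without the tax, 451 − 5p = 4p + 145 gives 9p = 306, so p* = $34 and q* = 281.
With the tax collected from producers, supply shifts: qs = 4(p − 9) + 145.
Solving gives q = 261 with buyers paying $38 and producers receiving $29 (the $9 wedge).
Burden on buyers: $4; on producers: $5. (They sum to $9.)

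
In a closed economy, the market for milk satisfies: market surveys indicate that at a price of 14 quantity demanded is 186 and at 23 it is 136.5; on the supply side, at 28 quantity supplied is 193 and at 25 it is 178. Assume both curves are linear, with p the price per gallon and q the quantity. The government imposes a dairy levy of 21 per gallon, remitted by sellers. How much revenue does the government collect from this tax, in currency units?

Tax revenue = 2058.

Demand slope: (136.5 − 186)/(23 − 14) = -5.5, so qd = 263 − 5.5p.
Supply slope: (178 − 193)/(25 − 28) = 5, so qs = 5p + 53.
Without the tax, 263 − 5.5p = 5p + 53 gives 10.5p = 210, so p* = 20 and q* = 153.
With the tax collected from sellers, supply shifts: qs = 5(p − 21) + 53.
New equilibrium: consumers pay 30, sellers receive 9, q = 98. (Wedge: pb − ps = 21.)
Revenue = t · Q = 21 · 98 = 2058.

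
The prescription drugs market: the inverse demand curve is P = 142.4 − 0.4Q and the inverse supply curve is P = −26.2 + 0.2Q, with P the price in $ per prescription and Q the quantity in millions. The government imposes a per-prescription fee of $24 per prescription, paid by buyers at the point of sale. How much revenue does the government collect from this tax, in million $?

Tax revenue = $5784 million.

Rewrite in direct form: Qd = 356 − 2.5P and Qs = 5P + 131.
Before the tax: set 356 − 2.5P = 5P + 131 → P* = $30, Q* = 281.
With the tax collected from buyers, demand (in seller-price terms) shifts: Qd = 356 − 2.5(P + 24).
Solving gives Q = 241 with buyers paying $46 and sellers receiving $22 (the $24 wedge).
Revenue = t · Q = 24 · 241 = $5784.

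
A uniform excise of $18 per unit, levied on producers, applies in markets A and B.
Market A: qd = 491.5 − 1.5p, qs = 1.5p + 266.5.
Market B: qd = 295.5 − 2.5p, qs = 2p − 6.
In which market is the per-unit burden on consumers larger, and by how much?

Market A: pre-tax p* = $75, q* = 379; post-tax q = 365.5; per-unit burden on consumers = $9.
Market B: pre-tax p* = $67, q* = 128; post-tax q = 108; per-unit burden on consumers = $8.
Difference: $9 vs $8 → market A is larger by $1.

Market A, by $1.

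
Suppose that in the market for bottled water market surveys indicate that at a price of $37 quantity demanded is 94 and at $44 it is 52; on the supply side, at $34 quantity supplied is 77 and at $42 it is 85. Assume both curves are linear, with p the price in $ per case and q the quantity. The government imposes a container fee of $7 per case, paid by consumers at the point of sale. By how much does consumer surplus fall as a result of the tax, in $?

Demand slope: (52 − 94)/(44 − 37) = -6, so qd = 316 − 6p.
Supply slope: (85 − 77)/(42 − 34) = 1, so qs = p + 43.
Before the tax: set 316 − 6p = p + 43 → p* = $39, q* = 82.
With the tax collected from consumers, demand (in seller-price terms) shifts: qd = 316 − 6(p + 7).
Solving gives q = 76 with consumers paying $40 and sellers receiving $33 (the $7 wedge).
ΔCS is the trapezoid between Q = 76 and Q = 82 of height $1: ½ · (82 + 76) · 1 = $79.

Consumer surplus falls by $79.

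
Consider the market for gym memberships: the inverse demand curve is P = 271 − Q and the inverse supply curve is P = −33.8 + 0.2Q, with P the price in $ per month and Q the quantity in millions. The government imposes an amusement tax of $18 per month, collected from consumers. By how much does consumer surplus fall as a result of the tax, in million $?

Rewrite in direct form: Qd = 271 − P and Qs = 5P + 169.
Before the tax: set 271 − P = 5P + 169 → P* = $17, Q* = 254.
With the tax collected from consumers, demand (in seller-price terms) shifts: Qd = 271 − (P + 18).
Solving gives Q = 239 with consumers paying $32 and suppliers receiving $14 (the $18 wedge).
ΔCS is the trapezoid between Q = 239 and Q = 254 of height $15: ½ · (254 + 239) · 15 = $3697.5.

Consumer surplus falls by $3697.5 million.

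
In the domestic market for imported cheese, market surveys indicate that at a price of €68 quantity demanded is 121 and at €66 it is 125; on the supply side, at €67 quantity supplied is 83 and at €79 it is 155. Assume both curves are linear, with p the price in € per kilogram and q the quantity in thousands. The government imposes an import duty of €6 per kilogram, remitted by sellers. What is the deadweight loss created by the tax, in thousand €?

Deadweight loss = €27 thousand.

Demand slope: (125 − 121)/(66 − 68) = -2, so qd = 257 − 2p.
Supply slope: (155 − 83)/(79 − 67) = 6, so qs = 6p − 319.
Before the tax: set 257 − 2p = 6p − 319 → p* = €72, q* = 113.
With the tax collected from sellers, supply shifts: qs = 6(p − 6) − 319.
New equilibrium: consumers pay €76.5, sellers receive €70.5, q = 104. (Wedge: pb − ps = 6.)
Quantity falls by |ΔQ| = |113 − 104| = 9.
DWL = ½ · t · |ΔQ| = ½ · 6 · 9 = €27.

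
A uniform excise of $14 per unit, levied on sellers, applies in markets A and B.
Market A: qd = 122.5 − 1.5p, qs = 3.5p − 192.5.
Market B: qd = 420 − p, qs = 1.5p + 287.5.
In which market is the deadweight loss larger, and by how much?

Market A, by $44.1.

Market A: pre-tax p* = $63, q* = 28; post-tax q = 13.3; deadweight loss = $102.9.
Market B: pre-tax p* = $53, q* = 367; post-tax q = 358.6; deadweight loss = $58.8.
Difference: $102.9 vs $58.8 → market A is larger by $44.1.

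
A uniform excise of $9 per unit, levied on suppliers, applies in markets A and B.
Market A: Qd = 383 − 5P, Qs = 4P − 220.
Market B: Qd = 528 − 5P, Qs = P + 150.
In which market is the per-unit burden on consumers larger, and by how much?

Market A: pre-tax P* = $67, Q* = 48; post-tax Q = 28; per-unit burden on consumers = $4.
Market B: pre-tax P* = $63, Q* = 213; post-tax Q = 205.5; per-unit burden on consumers = $1.5.
Difference: $4 vs $1.5 → market A is larger by $2.5.

Market A, by $2.5.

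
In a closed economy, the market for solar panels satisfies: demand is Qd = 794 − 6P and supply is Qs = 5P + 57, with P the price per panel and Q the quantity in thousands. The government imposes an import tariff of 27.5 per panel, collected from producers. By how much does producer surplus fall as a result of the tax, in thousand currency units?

Producer surplus falls by 5317.5 thousand.

Without the tax, 794 − 6P = 5P + 57 gives 11P = 737, so P* = 67 and Q* = 392.
With the tax collected from producers, supply shifts: Qs = 5(P − 27.5) + 57.
New equilibrium: consumers pay 79.5, producers receive 52, Q = 317. (Wedge: Pb − Ps = 27.5.)
ΔPS is the trapezoid between Q = 317 and Q = 392 of height 15: ½ · (392 + 317) · 15 = 5317.5.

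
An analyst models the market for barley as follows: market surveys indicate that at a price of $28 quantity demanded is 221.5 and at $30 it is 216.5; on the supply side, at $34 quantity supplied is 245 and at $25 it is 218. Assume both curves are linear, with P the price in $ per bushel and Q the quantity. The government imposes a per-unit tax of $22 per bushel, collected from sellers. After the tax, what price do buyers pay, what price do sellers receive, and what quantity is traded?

Buyers pay $39; sellers receive $17; quantity = 194.

Demand slope: (216.5 − 221.5)/(30 − 28) = -2.5, so Qd = 291.5 − 2.5P.
Supply slope: (218 − 245)/(25 − 34) = 3, so Qs = 3P + 143.
Without the tax, 291.5 − 2.5P = 3P + 143 gives 5.5P = 148.5, so P* = $27 and Q* = 224.
With the tax collected from sellers, supply shifts: Qs = 3(P − 22) + 143.
New equilibrium: buyers pay $39, sellers receive $17, Q = 194. (Wedge: Pb − Ps = 22.)
The less price-elastic side of the market bears the larger share of a per-unit tax.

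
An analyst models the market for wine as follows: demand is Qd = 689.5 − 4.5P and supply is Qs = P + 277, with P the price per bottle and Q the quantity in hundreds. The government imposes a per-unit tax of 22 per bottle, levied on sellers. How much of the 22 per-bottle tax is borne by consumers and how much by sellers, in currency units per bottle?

Without the tax, 689.5 − 4.5P = P + 277 gives 5.5P = 412.5, so P* = 75 and Q* = 352.
With the tax collected from sellers, supply shifts: Qs = (P − 22) + 277.
Solving gives Q = 334 with consumers paying 79 and sellers receiving 57 (the 22 wedge).
Burden on consumers: 4; on sellers: 18. (They sum to 22.)

Consumers bear 4 per bottle; sellers bear 18 per bottle.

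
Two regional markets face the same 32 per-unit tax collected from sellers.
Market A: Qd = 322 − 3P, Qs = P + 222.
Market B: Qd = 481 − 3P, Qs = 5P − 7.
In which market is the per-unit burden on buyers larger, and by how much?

Market A: pre-tax P* = 25, Q* = 247; post-tax Q = 223; per-unit burden on buyers = 8.
Market B: pre-tax P* = 61, Q* = 298; post-tax Q = 238; per-unit burden on buyers = 20.
Difference: 8 vs 20 → market B is larger by 12.

Market B, by 12.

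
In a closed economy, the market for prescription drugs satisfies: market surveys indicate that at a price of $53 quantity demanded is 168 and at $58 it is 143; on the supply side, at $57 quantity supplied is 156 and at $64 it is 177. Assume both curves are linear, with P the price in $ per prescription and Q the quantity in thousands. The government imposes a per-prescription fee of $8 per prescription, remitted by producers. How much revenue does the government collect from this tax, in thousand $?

Tax revenue = $1104 thousand.

Demand slope: (143 − 168)/(58 − 53) = -5, so Qd = 433 − 5P.
Supply slope: (177 − 156)/(64 − 57) = 3, so Qs = 3P − 15.
Before the tax: set 433 − 5P = 3P − 15 → P* = $56, Q* = 153.
With the tax collected from producers, supply shifts: Qs = 3(P − 8) − 15.
New equilibrium: consumers pay $59, producers receive $51, Q = 138. (Wedge: Pb − Ps = 8.)
Revenue = t · Q = 8 · 138 = $1104.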